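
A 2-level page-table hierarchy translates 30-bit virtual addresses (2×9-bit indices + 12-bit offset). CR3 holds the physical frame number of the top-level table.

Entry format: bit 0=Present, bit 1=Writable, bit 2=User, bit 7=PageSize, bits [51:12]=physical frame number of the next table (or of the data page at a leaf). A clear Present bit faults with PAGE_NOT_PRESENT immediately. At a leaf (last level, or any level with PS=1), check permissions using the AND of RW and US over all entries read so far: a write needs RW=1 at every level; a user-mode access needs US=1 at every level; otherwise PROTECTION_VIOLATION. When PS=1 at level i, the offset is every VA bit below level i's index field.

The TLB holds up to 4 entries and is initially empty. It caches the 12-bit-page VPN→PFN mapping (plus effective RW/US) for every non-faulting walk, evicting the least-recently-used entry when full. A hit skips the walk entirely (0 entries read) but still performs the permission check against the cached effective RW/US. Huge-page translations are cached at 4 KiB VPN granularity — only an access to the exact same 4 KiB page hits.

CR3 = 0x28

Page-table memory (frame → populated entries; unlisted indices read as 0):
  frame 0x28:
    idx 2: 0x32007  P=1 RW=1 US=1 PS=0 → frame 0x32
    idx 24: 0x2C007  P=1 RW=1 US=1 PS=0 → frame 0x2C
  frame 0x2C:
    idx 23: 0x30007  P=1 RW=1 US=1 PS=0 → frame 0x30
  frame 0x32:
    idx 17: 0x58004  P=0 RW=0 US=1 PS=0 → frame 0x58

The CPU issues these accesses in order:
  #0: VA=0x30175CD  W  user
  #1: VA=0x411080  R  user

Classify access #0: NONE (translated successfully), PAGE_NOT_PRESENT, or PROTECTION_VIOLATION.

Trace:
#0 VA=0x30175CD (w,user):
  [0] read 0x28 idx=24: raw=0x2C007 flags P=1 W=1 U=1 S=0
  [1] read 0x2C idx=23: raw=0x30007 flags P=1 W=1 U=1 S=0
  ⇒ phys 0x305CD  [2 reads]
#1 VA=0x411080 (r,user):
  [0] read 0x28 idx=2: raw=0x32007 flags P=1 W=1 U=1 S=0
  [1] read 0x32 idx=17: raw=0x58004 flags P=0 W=0 U=1 S=0
  ✗ PAGE_NOT_PRESENT  [2 reads]

Access #0 fault: NONE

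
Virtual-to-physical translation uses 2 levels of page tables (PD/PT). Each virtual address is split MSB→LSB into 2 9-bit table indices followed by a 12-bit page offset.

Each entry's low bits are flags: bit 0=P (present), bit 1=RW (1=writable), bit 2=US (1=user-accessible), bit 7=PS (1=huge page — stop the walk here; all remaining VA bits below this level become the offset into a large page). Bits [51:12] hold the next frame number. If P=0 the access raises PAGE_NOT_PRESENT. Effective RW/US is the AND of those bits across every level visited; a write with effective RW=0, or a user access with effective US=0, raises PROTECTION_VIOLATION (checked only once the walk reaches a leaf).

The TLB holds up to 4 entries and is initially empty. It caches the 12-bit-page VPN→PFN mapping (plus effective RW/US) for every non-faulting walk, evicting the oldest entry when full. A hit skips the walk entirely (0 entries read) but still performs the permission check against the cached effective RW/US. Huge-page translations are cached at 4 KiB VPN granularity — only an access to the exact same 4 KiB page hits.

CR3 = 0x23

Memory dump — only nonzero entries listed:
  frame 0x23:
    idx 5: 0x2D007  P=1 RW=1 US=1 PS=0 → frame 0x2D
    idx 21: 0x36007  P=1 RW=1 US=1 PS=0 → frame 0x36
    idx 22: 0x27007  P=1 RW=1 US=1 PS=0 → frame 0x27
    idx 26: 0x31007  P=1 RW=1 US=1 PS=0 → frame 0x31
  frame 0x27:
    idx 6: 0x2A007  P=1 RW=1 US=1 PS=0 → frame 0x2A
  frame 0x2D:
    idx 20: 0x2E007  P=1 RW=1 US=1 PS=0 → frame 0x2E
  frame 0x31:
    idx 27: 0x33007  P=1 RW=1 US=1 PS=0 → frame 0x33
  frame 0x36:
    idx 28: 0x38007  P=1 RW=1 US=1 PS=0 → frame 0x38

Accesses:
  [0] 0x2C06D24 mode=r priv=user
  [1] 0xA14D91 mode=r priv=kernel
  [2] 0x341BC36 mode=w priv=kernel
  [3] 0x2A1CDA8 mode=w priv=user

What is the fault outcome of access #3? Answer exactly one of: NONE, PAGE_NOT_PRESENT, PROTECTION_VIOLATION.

Trace:
#0 VA=0x2C06D24 (r,user):
  [0] read 0x23 idx=22: raw=0x27007 flags P=1 W=1 U=1 S=0
  [1] read 0x27 idx=6: raw=0x2A007 flags P=1 W=1 U=1 S=0
  ✓ 0x2AD24  — 2 lookups
#1 VA=0xA14D91 (r,kernel):
  [0] read 0x23 idx=5: raw=0x2D007 flags P=1 W=1 U=1 S=0
  [1] read 0x2D idx=20: raw=0x2E007 flags P=1 W=1 U=1 S=0
  ✓ 0x2ED91  — 2 lookups
#2 VA=0x341BC36 (w,kernel):
  [0] read 0x23 idx=26: raw=0x31007 flags P=1 W=1 U=1 S=0
  [1] read 0x31 idx=27: raw=0x33007 flags P=1 W=1 U=1 S=0
  ✓ 0x33C36  — 2 lookups
#3 VA=0x2A1CDA8 (w,user):
  [0] read 0x23 idx=21: raw=0x36007 flags P=1 W=1 U=1 S=0
  [1] read 0x36 idx=28: raw=0x38007 flags P=1 W=1 U=1 S=0
  ✓ 0x38DA8  — 2 lookups

Access #3 fault: NONE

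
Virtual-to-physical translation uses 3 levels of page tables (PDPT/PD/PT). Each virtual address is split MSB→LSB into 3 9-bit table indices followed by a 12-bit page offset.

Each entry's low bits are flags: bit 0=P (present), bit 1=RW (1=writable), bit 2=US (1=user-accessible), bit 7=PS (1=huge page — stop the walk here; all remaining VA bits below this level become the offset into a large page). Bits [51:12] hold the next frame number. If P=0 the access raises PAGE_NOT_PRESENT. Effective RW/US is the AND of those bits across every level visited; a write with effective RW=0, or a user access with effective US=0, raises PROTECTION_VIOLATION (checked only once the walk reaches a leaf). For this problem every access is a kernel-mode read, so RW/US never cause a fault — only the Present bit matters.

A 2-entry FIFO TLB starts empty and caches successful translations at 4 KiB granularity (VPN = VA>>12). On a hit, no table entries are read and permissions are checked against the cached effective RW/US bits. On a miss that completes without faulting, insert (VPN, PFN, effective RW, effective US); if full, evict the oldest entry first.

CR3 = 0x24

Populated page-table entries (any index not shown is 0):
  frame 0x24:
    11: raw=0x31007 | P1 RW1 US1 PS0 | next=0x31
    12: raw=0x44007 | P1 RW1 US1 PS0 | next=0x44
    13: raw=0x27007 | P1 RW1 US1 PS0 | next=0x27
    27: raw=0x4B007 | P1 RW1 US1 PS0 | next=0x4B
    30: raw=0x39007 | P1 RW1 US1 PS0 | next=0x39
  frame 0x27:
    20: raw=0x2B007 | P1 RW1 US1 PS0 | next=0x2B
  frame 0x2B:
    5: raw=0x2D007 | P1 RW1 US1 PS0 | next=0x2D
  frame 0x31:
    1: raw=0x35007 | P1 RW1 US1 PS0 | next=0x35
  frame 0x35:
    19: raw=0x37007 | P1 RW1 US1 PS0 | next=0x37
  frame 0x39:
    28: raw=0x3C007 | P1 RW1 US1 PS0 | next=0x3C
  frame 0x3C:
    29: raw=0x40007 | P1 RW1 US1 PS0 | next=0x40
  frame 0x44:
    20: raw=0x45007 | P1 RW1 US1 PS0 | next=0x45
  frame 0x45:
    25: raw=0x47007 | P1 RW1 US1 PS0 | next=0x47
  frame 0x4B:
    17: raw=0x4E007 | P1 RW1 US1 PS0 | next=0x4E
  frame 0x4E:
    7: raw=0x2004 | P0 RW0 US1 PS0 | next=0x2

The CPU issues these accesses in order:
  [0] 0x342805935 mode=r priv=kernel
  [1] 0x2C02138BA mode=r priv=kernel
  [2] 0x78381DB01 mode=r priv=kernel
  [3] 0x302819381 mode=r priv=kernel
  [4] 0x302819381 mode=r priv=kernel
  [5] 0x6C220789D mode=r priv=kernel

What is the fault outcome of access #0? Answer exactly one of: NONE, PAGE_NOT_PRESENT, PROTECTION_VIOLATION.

Trace:
#0 VA=0x342805935 (r,kernel):
  [0] read 0x24 idx=13: raw=0x27007 flags P=1 W=1 U=1 S=0
  [1] read 0x27 idx=20: raw=0x2B007 flags P=1 W=1 U=1 S=0
  [2] read 0x2B idx=5: raw=0x2D007 flags P=1 W=1 U=1 S=0
  ⇒ phys 0x2D935  [3 reads]
#1 VA=0x2C02138BA (r,kernel):
  [0] read 0x24 idx=11: raw=0x31007 flags P=1 W=1 U=1 S=0
  [1] read 0x31 idx=1: raw=0x35007 flags P=1 W=1 U=1 S=0
  [2] read 0x35 idx=19: raw=0x37007 flags P=1 W=1 U=1 S=0
  ⇒ phys 0x378BA  [3 reads]
#2 VA=0x78381DB01 (r,kernel):
  [0] read 0x24 idx=30: raw=0x39007 flags P=1 W=1 U=1 S=0
  [1] read 0x39 idx=28: raw=0x3C007 flags P=1 W=1 U=1 S=0
  [2] read 0x3C idx=29: raw=0x40007 flags P=1 W=1 U=1 S=0
  ⇒ phys 0x40B01  [3 reads]
#3 VA=0x302819381 (r,kernel):
  [0] read 0x24 idx=12: raw=0x44007 flags P=1 W=1 U=1 S=0
  [1] read 0x44 idx=20: raw=0x45007 flags P=1 W=1 U=1 S=0
  [2] read 0x45 idx=25: raw=0x47007 flags P=1 W=1 U=1 S=0
  ⇒ phys 0x47381  [3 reads]
#4 VA=0x302819381 (r,kernel):
  TLB hit vpn=0x302819 → PA=0x47381
#5 VA=0x6C220789D (r,kernel):
  [0] read 0x24 idx=27: raw=0x4B007 flags P=1 W=1 U=1 S=0
  [1] read 0x4B idx=17: raw=0x4E007 flags P=1 W=1 U=1 S=0
  [2] read 0x4E idx=7: raw=0x2004 flags P=0 W=0 U=1 S=0
  ⇒ fault: PAGE_NOT_PRESENT  — 3 lookups

Access #0 fault: NONE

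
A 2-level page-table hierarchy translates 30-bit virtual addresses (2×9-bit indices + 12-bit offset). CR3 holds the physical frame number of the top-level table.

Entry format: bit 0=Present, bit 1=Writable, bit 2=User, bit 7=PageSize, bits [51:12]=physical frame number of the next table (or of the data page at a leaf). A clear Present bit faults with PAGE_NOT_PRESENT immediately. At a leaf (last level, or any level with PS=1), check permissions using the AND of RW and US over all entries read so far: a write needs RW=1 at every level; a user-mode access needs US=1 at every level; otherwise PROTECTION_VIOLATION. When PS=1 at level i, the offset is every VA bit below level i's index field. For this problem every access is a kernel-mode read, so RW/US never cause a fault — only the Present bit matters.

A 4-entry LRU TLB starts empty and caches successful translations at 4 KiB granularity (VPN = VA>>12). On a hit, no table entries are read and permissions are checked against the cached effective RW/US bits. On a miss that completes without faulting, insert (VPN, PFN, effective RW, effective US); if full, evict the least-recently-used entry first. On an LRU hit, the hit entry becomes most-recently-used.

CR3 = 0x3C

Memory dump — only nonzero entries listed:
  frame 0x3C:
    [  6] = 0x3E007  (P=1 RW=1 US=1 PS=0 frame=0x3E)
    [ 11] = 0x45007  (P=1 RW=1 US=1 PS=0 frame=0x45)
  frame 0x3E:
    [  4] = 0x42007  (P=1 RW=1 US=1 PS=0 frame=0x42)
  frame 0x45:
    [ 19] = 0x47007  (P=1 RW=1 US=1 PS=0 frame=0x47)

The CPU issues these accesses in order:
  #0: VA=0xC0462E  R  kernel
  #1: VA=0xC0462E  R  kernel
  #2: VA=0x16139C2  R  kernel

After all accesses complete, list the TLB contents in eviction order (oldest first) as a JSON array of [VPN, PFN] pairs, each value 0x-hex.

Walk each access:
#0 VA=0xC0462E (r,kernel):
  L0 @0x3C[6] → 0x3E007  P=1,RW=1,US=1,PS=0
  L1 @0x3E[4] → 0x42007  P=1,RW=1,US=1,PS=0
  → PA=0x4262E  (2 entries read)
#1 VA=0xC0462E (r,kernel):
  TLB hit vpn=0xC04 → PA=0x4262E
#2 VA=0x16139C2 (r,kernel):
  L0 @0x3C[11] → 0x45007  P=1,RW=1,US=1,PS=0
  L1 @0x45[19] → 0x47007  P=1,RW=1,US=1,PS=0
  → PA=0x479C2  (2 entries read)

TLB: [["0xC04", "0x42"], ["0x1613", "0x47"]]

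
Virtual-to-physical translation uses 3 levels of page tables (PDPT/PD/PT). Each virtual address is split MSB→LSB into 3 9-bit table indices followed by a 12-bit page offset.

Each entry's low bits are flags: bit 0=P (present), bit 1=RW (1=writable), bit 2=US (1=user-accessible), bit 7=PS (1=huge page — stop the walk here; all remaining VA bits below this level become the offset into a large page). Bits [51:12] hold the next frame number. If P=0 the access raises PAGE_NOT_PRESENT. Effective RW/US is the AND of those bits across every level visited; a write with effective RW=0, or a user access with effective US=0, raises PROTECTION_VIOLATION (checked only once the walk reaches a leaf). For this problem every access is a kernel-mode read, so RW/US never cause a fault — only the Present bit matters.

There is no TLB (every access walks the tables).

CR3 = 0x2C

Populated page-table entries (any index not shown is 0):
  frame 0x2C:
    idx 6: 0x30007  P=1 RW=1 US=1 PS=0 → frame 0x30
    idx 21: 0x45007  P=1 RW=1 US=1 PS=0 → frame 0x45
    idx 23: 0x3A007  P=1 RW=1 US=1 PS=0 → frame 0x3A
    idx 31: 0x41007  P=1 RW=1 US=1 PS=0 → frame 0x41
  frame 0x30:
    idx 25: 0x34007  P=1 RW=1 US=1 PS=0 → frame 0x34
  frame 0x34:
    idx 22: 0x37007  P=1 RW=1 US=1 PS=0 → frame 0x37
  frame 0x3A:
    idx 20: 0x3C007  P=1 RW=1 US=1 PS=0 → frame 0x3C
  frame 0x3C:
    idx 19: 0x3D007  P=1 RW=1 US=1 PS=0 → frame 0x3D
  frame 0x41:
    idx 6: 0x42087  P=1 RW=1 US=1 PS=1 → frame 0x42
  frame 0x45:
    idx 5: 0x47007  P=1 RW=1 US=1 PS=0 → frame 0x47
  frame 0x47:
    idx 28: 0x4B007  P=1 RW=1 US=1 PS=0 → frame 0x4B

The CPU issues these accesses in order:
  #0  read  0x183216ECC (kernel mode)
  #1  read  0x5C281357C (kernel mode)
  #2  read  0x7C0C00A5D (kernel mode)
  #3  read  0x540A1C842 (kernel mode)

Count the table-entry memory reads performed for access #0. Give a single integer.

Trace:
#0 VA=0x183216ECC (r,kernel):
  lvl0: tbl 0x2C, slot 6 ⇒ 0x30007 (P1/RW1/US1/PS0)
  lvl1: tbl 0x30, slot 25 ⇒ 0x34007 (P1/RW1/US1/PS0)
  lvl2: tbl 0x34, slot 22 ⇒ 0x37007 (P1/RW1/US1/PS0)
  → PA=0x37ECC  (3 entries read)
#1 VA=0x5C281357C (r,kernel):
  lvl0: tbl 0x2C, slot 23 ⇒ 0x3A007 (P1/RW1/US1/PS0)
  lvl1: tbl 0x3A, slot 20 ⇒ 0x3C007 (P1/RW1/US1/PS0)
  lvl2: tbl 0x3C, slot 19 ⇒ 0x3D007 (P1/RW1/US1/PS0)
  → PA=0x3D57C  (3 entries read)
#2 VA=0x7C0C00A5D (r,kernel):
  lvl0: tbl 0x2C, slot 31 ⇒ 0x41007 (P1/RW1/US1/PS0)
  lvl1: tbl 0x41, slot 6 ⇒ 0x42087 (P1/RW1/US1/PS1)
  → PA=0x42A5D (huge @L1)  (2 entries read)
#3 VA=0x540A1C842 (r,kernel):
  lvl0: tbl 0x2C, slot 21 ⇒ 0x45007 (P1/RW1/US1/PS0)
  lvl1: tbl 0x45, slot 5 ⇒ 0x47007 (P1/RW1/US1/PS0)
  lvl2: tbl 0x47, slot 28 ⇒ 0x4B007 (P1/RW1/US1/PS0)
  → PA=0x4B842  (3 entries read)

Entries read for #0: 3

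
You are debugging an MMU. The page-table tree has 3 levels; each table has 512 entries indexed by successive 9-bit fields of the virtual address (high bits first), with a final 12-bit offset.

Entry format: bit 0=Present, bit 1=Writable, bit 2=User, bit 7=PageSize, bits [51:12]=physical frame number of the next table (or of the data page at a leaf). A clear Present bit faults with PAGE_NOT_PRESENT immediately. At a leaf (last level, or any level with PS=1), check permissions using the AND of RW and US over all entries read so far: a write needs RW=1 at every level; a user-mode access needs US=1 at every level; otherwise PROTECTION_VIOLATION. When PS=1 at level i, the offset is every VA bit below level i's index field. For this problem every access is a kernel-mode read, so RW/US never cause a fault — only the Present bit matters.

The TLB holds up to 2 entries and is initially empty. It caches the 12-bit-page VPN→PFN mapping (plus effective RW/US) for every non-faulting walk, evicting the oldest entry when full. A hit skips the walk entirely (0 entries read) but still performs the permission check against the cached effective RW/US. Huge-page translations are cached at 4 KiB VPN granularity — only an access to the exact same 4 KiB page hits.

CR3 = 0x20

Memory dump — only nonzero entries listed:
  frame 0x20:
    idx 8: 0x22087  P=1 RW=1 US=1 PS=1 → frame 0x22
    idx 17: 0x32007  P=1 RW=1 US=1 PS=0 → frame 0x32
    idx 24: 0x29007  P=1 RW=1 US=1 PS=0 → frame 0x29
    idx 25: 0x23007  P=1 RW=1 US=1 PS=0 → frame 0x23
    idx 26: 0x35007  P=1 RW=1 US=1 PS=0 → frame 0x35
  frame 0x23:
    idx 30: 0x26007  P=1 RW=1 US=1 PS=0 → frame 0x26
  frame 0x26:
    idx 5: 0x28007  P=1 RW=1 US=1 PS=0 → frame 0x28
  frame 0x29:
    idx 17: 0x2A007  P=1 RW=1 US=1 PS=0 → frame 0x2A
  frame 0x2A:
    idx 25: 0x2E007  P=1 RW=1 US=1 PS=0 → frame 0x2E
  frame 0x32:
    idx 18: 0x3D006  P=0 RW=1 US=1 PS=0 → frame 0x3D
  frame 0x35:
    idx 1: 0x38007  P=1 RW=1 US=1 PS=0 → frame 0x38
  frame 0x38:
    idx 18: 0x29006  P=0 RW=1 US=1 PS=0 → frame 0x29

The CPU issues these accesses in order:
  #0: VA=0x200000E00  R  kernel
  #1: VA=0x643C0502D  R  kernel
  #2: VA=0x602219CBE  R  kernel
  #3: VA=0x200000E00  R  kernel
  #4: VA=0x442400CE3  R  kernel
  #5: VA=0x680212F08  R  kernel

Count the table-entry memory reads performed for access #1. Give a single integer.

Walk each access:
#0 VA=0x200000E00 (r,kernel):
  [0] read 0x20 idx=8: raw=0x22087 flags P=1 W=1 U=1 S=1
  ✓ 0x22E00 (huge @L0)  — 1 lookups
#1 VA=0x643C0502D (r,kernel):
  [0] read 0x20 idx=25: raw=0x23007 flags P=1 W=1 U=1 S=0
  [1] read 0x23 idx=30: raw=0x26007 flags P=1 W=1 U=1 S=0
  [2] read 0x26 idx=5: raw=0x28007 flags P=1 W=1 U=1 S=0
  ✓ 0x2802D  — 3 lookups
#2 VA=0x602219CBE (r,kernel):
  [0] read 0x20 idx=24: raw=0x29007 flags P=1 W=1 U=1 S=0
  [1] read 0x29 idx=17: raw=0x2A007 flags P=1 W=1 U=1 S=0
  [2] read 0x2A idx=25: raw=0x2E007 flags P=1 W=1 U=1 S=0
  ✓ 0x2ECBE  — 3 lookups
#3 VA=0x200000E00 (r,kernel):
  [0] read 0x20 idx=8: raw=0x22087 flags P=1 W=1 U=1 S=1
  ✓ 0x22E00 (huge @L0)  — 1 lookups
#4 VA=0x442400CE3 (r,kernel):
  [0] read 0x20 idx=17: raw=0x32007 flags P=1 W=1 U=1 S=0
  [1] read 0x32 idx=18: raw=0x3D006 flags P=0 W=1 U=1 S=0
  ✗ PAGE_NOT_PRESENT  [2 reads]
#5 VA=0x680212F08 (r,kernel):
  [0] read 0x20 idx=26: raw=0x35007 flags P=1 W=1 U=1 S=0
  [1] read 0x35 idx=1: raw=0x38007 flags P=1 W=1 U=1 S=0
  [2] read 0x38 idx=18: raw=0x29006 flags P=0 W=1 U=1 S=0
  ✗ PAGE_NOT_PRESENT  [3 reads]

Entries read for #1: 3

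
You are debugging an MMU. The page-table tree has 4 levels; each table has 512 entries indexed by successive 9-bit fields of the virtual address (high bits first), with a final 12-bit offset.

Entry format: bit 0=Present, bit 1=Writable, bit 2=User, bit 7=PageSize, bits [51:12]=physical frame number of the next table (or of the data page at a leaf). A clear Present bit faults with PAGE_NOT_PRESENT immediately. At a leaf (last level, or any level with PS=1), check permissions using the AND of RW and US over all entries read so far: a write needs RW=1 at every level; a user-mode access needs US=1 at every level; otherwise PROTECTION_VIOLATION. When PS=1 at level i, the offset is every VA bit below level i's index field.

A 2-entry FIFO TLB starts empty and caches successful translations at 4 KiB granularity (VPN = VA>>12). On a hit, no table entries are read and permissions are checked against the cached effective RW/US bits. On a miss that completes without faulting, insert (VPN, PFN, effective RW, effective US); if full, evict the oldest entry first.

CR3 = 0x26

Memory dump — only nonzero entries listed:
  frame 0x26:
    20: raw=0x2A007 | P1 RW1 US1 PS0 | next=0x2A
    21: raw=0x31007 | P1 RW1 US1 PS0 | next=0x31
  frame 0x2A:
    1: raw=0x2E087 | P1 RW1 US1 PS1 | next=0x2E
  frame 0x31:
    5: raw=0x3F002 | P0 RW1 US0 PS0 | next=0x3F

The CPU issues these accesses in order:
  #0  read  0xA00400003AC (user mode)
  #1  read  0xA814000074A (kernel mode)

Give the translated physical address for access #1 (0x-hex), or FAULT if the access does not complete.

Per-access translation:
#0 VA=0xA00400003AC (r,user):
  lvl0: tbl 0x26, slot 20 ⇒ 0x2A007 (P1/RW1/US1/PS0)
  lvl1: tbl 0x2A, slot 1 ⇒ 0x2E087 (P1/RW1/US1/PS1)
  ✓ 0x2E3AC (huge @L1)  — 2 lookups
#1 VA=0xA814000074A (r,kernel):
  lvl0: tbl 0x26, slot 21 ⇒ 0x31007 (P1/RW1/US1/PS0)
  lvl1: tbl 0x31, slot 5 ⇒ 0x3F002 (P0/RW1/US0/PS0)
  ⇒ fault: PAGE_NOT_PRESENT  — 2 lookups

Access #1 PA: FAULT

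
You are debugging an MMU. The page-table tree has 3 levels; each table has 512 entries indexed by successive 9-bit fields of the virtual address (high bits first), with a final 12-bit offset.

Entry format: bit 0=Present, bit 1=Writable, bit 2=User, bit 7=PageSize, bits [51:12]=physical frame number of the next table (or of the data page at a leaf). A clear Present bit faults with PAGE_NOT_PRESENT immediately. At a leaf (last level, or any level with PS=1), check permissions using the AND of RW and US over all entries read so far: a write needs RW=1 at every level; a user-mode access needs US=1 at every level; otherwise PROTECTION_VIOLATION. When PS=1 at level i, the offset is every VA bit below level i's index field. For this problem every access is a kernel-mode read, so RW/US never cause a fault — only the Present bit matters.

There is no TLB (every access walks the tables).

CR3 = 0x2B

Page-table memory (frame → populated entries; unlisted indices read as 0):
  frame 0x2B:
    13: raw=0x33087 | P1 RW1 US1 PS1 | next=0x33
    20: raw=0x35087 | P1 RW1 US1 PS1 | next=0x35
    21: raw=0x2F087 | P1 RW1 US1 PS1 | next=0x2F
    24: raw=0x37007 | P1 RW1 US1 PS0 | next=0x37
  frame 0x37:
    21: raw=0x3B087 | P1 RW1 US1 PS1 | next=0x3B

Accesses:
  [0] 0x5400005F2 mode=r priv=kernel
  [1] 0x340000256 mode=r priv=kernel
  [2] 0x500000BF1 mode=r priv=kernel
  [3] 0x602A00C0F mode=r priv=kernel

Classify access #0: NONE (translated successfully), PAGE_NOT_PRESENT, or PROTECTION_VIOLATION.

Per-access translation:
#0 VA=0x5400005F2 (r,kernel):
  L0 @0x2B[21] → 0x2F087  P=1,RW=1,US=1,PS=1
  → PA=0x2F5F2 (huge @L0)  (1 entries read)
#1 VA=0x340000256 (r,kernel):
  L0 @0x2B[13] → 0x33087  P=1,RW=1,US=1,PS=1
  → PA=0x33256 (huge @L0)  (1 entries read)
#2 VA=0x500000BF1 (r,kernel):
  L0 @0x2B[20] → 0x35087  P=1,RW=1,US=1,PS=1
  → PA=0x35BF1 (huge @L0)  (1 entries read)
#3 VA=0x602A00C0F (r,kernel):
  L0 @0x2B[24] → 0x37007  P=1,RW=1,US=1,PS=0
  L1 @0x37[21] → 0x3B087  P=1,RW=1,US=1,PS=1
  → PA=0x3BC0F (huge @L1)  (2 entries read)

Access #0 fault: NONE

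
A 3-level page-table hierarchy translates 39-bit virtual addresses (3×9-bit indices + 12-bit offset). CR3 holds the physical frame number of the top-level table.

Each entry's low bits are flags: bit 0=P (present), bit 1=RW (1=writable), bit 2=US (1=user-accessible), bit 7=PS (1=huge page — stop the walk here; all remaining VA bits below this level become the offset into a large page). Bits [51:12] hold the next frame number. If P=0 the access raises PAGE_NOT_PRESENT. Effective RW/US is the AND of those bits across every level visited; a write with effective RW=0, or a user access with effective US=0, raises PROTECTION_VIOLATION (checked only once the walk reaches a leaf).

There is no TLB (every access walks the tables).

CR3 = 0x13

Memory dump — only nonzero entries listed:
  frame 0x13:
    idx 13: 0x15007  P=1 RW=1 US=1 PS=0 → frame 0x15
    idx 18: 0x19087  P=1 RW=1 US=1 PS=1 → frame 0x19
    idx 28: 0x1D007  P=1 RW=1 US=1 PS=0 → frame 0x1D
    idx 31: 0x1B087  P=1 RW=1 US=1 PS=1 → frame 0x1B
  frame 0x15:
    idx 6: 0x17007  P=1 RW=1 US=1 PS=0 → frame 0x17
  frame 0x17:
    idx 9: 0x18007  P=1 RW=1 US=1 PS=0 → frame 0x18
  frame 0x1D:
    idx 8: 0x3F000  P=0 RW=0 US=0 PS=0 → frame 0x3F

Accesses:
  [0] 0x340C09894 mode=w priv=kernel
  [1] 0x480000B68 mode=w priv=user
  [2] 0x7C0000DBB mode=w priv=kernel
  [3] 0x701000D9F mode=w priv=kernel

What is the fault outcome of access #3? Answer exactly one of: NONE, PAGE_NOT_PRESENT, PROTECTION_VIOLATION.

Per-access translation:
#0 VA=0x340C09894 (w,kernel):
  [0] read 0x13 idx=13: raw=0x15007 flags P=1 W=1 U=1 S=0
  [1] read 0x15 idx=6: raw=0x17007 flags P=1 W=1 U=1 S=0
  [2] read 0x17 idx=9: raw=0x18007 flags P=1 W=1 U=1 S=0
  ⇒ phys 0x18894  [3 reads]
#1 VA=0x480000B68 (w,user):
  [0] read 0x13 idx=18: raw=0x19087 flags P=1 W=1 U=1 S=1
  ⇒ phys 0x19B68 (huge @L0)  [1 reads]
#2 VA=0x7C0000DBB (w,kernel):
  [0] read 0x13 idx=31: raw=0x1B087 flags P=1 W=1 U=1 S=1
  ⇒ phys 0x1BDBB (huge @L0)  [1 reads]
#3 VA=0x701000D9F (w,kernel):
  [0] read 0x13 idx=28: raw=0x1D007 flags P=1 W=1 U=1 S=0
  [1] read 0x1D idx=8: raw=0x3F000 flags P=0 W=0 U=0 S=0
  ✗ PAGE_NOT_PRESENT  [2 reads]

Access #3 fault: PAGE_NOT_PRESENT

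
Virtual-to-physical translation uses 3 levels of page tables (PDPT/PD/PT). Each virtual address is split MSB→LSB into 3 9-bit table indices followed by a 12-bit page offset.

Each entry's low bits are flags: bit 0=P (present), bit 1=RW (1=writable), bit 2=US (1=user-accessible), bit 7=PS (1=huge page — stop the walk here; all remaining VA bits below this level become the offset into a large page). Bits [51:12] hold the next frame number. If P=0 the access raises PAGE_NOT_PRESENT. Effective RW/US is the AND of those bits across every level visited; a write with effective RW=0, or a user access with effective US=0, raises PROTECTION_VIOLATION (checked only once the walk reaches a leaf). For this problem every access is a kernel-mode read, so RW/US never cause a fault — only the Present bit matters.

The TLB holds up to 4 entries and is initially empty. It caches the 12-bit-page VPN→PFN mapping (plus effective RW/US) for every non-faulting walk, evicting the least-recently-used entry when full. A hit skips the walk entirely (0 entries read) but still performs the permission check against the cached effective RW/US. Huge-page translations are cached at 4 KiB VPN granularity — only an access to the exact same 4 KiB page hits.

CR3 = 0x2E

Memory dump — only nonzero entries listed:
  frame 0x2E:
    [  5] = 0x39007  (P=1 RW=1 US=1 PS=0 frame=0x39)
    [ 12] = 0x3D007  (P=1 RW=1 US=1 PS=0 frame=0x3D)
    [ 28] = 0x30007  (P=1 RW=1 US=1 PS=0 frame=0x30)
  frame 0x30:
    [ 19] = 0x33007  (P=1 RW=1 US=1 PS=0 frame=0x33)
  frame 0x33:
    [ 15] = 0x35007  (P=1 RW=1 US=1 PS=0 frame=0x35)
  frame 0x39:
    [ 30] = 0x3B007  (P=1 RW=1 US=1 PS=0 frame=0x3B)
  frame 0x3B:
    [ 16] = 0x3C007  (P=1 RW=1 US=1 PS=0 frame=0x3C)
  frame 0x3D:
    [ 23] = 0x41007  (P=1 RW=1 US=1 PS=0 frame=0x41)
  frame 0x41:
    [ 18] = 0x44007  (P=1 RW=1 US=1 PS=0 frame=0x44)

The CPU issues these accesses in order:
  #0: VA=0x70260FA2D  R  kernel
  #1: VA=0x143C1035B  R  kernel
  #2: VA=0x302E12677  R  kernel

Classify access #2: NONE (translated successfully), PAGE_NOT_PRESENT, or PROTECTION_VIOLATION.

Per-access translation:
#0 VA=0x70260FA2D (r,kernel):
  lvl0: tbl 0x2E, slot 28 ⇒ 0x30007 (P1/RW1/US1/PS0)
  lvl1: tbl 0x30, slot 19 ⇒ 0x33007 (P1/RW1/US1/PS0)
  lvl2: tbl 0x33, slot 15 ⇒ 0x35007 (P1/RW1/US1/PS0)
  ✓ 0x35A2D  — 3 lookups
#1 VA=0x143C1035B (r,kernel):
  lvl0: tbl 0x2E, slot 5 ⇒ 0x39007 (P1/RW1/US1/PS0)
  lvl1: tbl 0x39, slot 30 ⇒ 0x3B007 (P1/RW1/US1/PS0)
  lvl2: tbl 0x3B, slot 16 ⇒ 0x3C007 (P1/RW1/US1/PS0)
  ✓ 0x3C35B  — 3 lookups
#2 VA=0x302E12677 (r,kernel):
  lvl0: tbl 0x2E, slot 12 ⇒ 0x3D007 (P1/RW1/US1/PS0)
  lvl1: tbl 0x3D, slot 23 ⇒ 0x41007 (P1/RW1/US1/PS0)
  lvl2: tbl 0x41, slot 18 ⇒ 0x44007 (P1/RW1/US1/PS0)
  ✓ 0x44677  — 3 lookups

Access #2 fault: NONE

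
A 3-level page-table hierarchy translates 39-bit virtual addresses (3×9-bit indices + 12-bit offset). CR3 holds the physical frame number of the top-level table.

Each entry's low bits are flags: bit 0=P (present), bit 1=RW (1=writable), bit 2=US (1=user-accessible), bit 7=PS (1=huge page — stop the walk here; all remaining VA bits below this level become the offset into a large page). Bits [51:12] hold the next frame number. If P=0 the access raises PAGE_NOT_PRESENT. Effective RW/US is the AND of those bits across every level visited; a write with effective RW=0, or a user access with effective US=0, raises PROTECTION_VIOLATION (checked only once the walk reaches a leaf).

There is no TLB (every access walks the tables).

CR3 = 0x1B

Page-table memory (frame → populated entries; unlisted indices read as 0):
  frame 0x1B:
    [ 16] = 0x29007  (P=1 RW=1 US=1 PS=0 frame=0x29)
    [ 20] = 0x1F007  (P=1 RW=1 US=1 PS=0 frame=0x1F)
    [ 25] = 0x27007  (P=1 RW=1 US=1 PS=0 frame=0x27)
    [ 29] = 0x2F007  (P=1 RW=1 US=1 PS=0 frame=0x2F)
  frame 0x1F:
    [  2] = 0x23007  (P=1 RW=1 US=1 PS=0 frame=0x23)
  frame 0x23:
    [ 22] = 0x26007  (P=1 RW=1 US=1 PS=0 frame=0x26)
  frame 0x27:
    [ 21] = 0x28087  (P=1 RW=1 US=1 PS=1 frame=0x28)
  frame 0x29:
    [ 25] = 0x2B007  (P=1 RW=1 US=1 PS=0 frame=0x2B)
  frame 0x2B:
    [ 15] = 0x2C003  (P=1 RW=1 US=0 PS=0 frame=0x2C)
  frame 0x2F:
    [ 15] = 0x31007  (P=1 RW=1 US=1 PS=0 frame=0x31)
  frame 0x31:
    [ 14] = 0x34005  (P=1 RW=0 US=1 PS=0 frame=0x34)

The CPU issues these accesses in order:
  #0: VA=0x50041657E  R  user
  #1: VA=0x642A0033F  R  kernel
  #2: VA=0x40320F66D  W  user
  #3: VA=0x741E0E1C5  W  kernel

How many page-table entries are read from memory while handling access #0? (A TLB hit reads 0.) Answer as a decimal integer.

Trace:
#0 VA=0x50041657E (r,user):
  [0] read 0x1B idx=20: raw=0x1F007 flags P=1 W=1 U=1 S=0
  [1] read 0x1F idx=2: raw=0x23007 flags P=1 W=1 U=1 S=0
  [2] read 0x23 idx=22: raw=0x26007 flags P=1 W=1 U=1 S=0
  ✓ 0x2657E  — 3 lookups
#1 VA=0x642A0033F (r,kernel):
  [0] read 0x1B idx=25: raw=0x27007 flags P=1 W=1 U=1 S=0
  [1] read 0x27 idx=21: raw=0x28087 flags P=1 W=1 U=1 S=1
  ✓ 0x2833F (huge @L1)  — 2 lookups
#2 VA=0x40320F66D (w,user):
  [0] read 0x1B idx=16: raw=0x29007 flags P=1 W=1 U=1 S=0
  [1] read 0x29 idx=25: raw=0x2B007 flags P=1 W=1 U=1 S=0
  [2] read 0x2B idx=15: raw=0x2C003 flags P=1 W=1 U=0 S=0
  ✗ PROTECTION_VIOLATION  [3 reads]
#3 VA=0x741E0E1C5 (w,kernel):
  [0] read 0x1B idx=29: raw=0x2F007 flags P=1 W=1 U=1 S=0
  [1] read 0x2F idx=15: raw=0x31007 flags P=1 W=1 U=1 S=0
  [2] read 0x31 idx=14: raw=0x34005 flags P=1 W=0 U=1 S=0
  ✗ PROTECTION_VIOLATION  [3 reads]

Entries read for #0: 3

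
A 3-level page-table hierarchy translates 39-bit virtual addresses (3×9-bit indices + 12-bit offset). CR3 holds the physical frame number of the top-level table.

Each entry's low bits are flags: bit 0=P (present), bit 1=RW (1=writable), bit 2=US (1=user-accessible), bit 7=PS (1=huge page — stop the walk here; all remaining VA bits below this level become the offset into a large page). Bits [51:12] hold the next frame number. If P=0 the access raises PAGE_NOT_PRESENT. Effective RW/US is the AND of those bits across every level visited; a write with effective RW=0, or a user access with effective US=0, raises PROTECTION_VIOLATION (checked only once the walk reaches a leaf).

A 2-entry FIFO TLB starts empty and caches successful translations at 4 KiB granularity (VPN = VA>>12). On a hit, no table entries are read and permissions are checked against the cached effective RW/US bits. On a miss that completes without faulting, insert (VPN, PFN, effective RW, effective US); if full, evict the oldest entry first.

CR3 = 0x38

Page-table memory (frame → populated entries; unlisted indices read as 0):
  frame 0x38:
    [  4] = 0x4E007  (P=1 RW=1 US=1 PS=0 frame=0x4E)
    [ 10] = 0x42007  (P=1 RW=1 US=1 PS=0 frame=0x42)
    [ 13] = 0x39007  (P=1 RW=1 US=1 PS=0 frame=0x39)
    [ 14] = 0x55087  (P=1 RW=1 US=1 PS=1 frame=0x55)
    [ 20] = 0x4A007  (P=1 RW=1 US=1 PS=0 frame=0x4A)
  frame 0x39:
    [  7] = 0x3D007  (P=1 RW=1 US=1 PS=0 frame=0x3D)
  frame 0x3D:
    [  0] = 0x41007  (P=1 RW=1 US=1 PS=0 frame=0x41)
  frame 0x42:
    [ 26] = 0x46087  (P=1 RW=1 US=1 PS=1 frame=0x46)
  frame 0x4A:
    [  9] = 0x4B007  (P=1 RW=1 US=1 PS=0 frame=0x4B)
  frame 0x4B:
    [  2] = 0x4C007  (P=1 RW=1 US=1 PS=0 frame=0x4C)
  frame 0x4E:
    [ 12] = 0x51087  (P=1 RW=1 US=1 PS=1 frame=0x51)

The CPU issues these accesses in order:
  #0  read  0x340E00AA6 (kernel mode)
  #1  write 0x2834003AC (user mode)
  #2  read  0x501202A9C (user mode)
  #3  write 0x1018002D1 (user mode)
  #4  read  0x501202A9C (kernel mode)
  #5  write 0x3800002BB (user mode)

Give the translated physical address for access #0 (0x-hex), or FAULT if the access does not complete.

Trace:
#0 VA=0x340E00AA6 (r,kernel):
  lvl0: tbl 0x38, slot 13 ⇒ 0x39007 (P1/RW1/US1/PS0)
  lvl1: tbl 0x39, slot 7 ⇒ 0x3D007 (P1/RW1/US1/PS0)
  lvl2: tbl 0x3D, slot 0 ⇒ 0x41007 (P1/RW1/US1/PS0)
  → PA=0x41AA6  (3 entries read)
#1 VA=0x2834003AC (w,user):
  lvl0: tbl 0x38, slot 10 ⇒ 0x42007 (P1/RW1/US1/PS0)
  lvl1: tbl 0x42, slot 26 ⇒ 0x46087 (P1/RW1/US1/PS1)
  → PA=0x463AC (huge @L1)  (2 entries read)
#2 VA=0x501202A9C (r,user):
  lvl0: tbl 0x38, slot 20 ⇒ 0x4A007 (P1/RW1/US1/PS0)
  lvl1: tbl 0x4A, slot 9 ⇒ 0x4B007 (P1/RW1/US1/PS0)
  lvl2: tbl 0x4B, slot 2 ⇒ 0x4C007 (P1/RW1/US1/PS0)
  → PA=0x4CA9C  (3 entries read)
#3 VA=0x1018002D1 (w,user):
  lvl0: tbl 0x38, slot 4 ⇒ 0x4E007 (P1/RW1/US1/PS0)
  lvl1: tbl 0x4E, slot 12 ⇒ 0x51087 (P1/RW1/US1/PS1)
  → PA=0x512D1 (huge @L1)  (2 entries read)
#4 VA=0x501202A9C (r,kernel):
  TLB hit vpn=0x501202 → PA=0x4CA9C
#5 VA=0x3800002BB (w,user):
  lvl0: tbl 0x38, slot 14 ⇒ 0x55087 (P1/RW1/US1/PS1)
  → PA=0x552BB (huge @L0)  (1 entries read)

Access #0 PA: 0x41AA6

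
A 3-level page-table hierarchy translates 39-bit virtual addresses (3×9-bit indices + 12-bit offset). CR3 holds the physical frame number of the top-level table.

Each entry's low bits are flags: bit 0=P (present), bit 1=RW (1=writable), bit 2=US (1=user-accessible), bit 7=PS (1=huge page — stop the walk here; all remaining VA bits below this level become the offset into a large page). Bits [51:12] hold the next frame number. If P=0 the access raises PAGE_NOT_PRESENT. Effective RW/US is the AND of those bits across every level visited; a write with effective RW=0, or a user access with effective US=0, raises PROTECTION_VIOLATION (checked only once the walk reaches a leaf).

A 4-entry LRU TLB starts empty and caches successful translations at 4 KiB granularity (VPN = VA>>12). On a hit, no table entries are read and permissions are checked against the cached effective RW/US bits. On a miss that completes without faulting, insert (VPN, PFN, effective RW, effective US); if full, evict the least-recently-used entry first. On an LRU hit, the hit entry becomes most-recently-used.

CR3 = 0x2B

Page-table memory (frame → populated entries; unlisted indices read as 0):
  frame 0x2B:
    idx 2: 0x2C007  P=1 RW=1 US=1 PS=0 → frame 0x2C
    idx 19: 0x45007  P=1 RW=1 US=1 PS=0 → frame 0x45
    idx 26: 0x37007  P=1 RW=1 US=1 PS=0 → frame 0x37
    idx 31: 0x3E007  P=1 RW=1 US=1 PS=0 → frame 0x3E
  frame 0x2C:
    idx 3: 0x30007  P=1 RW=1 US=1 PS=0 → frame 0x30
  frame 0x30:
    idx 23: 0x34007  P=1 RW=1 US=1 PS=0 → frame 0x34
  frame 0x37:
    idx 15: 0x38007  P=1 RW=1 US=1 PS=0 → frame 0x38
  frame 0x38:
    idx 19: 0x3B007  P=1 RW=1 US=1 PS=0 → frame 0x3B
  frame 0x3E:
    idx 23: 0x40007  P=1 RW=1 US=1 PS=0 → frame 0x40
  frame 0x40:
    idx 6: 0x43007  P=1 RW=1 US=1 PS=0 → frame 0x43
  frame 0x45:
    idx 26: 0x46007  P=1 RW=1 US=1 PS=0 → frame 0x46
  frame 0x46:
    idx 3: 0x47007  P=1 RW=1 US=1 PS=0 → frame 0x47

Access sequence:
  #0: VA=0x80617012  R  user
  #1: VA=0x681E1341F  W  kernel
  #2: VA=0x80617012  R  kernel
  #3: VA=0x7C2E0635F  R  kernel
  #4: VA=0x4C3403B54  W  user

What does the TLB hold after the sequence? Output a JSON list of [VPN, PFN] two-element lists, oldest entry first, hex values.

Trace:
#0 VA=0x80617012 (r,user):
  L0: frame=0x2B idx=2 entry=0x2C007 [P=1 RW=1 US=1 PS=0]
  L1: frame=0x2C idx=3 entry=0x30007 [P=1 RW=1 US=1 PS=0]
  L2: frame=0x30 idx=23 entry=0x34007 [P=1 RW=1 US=1 PS=0]
  ✓ 0x34012  — 3 lookups
#1 VA=0x681E1341F (w,kernel):
  L0: frame=0x2B idx=26 entry=0x37007 [P=1 RW=1 US=1 PS=0]
  L1: frame=0x37 idx=15 entry=0x38007 [P=1 RW=1 US=1 PS=0]
  L2: frame=0x38 idx=19 entry=0x3B007 [P=1 RW=1 US=1 PS=0]
  ✓ 0x3B41F  — 3 lookups
#2 VA=0x80617012 (r,kernel):
  TLB hit vpn=0x80617 → PA=0x34012
#3 VA=0x7C2E0635F (r,kernel):
  L0: frame=0x2B idx=31 entry=0x3E007 [P=1 RW=1 US=1 PS=0]
  L1: frame=0x3E idx=23 entry=0x40007 [P=1 RW=1 US=1 PS=0]
  L2: frame=0x40 idx=6 entry=0x43007 [P=1 RW=1 US=1 PS=0]
  ✓ 0x4335F  — 3 lookups
#4 VA=0x4C3403B54 (w,user):
  L0: frame=0x2B idx=19 entry=0x45007 [P=1 RW=1 US=1 PS=0]
  L1: frame=0x45 idx=26 entry=0x46007 [P=1 RW=1 US=1 PS=0]
  L2: frame=0x46 idx=3 entry=0x47007 [P=1 RW=1 US=1 PS=0]
  ✓ 0x47B54  — 3 lookups

TLB: [["0x681E13", "0x3B"], ["0x80617", "0x34"], ["0x7C2E06", "0x43"], ["0x4C3403", "0x47"]]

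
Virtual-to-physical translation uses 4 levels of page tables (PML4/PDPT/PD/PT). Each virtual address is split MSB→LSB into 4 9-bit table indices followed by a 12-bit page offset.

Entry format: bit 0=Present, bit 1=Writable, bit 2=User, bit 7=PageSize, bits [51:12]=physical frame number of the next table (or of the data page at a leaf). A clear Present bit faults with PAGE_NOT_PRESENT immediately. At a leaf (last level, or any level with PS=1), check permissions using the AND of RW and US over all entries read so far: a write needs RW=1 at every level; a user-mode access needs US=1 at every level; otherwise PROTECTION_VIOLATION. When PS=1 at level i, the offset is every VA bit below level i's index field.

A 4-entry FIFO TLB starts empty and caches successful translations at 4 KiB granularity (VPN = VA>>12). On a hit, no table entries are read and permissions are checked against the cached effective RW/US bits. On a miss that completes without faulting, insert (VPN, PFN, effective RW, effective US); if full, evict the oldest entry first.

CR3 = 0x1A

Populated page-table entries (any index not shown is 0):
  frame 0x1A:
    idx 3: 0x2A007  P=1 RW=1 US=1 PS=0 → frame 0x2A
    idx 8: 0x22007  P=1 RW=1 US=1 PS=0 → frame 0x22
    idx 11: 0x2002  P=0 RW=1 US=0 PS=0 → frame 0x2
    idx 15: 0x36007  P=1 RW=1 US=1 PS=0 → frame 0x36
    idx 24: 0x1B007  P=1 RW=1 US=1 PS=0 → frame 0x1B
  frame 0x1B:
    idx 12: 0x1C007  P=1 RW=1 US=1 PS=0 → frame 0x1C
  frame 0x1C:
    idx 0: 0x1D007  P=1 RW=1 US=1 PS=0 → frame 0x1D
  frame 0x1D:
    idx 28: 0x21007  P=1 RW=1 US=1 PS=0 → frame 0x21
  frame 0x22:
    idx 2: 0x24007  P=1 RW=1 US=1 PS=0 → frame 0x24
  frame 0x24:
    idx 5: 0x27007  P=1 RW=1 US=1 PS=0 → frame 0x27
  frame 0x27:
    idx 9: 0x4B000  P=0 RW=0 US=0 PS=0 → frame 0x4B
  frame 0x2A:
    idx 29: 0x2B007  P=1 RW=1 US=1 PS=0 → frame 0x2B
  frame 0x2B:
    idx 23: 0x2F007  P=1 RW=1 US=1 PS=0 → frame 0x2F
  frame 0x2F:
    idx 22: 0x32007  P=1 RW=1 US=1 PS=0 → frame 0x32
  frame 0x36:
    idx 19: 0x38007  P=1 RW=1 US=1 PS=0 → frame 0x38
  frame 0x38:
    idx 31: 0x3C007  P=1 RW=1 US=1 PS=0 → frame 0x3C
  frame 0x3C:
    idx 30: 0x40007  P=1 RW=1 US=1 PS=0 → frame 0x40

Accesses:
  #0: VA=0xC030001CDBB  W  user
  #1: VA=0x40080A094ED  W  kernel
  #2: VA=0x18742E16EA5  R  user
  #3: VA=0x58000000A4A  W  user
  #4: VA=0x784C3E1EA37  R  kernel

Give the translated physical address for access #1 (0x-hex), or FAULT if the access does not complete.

Walk each access:
#0 VA=0xC030001CDBB (w,user):
  L0: frame=0x1A idx=24 entry=0x1B007 [P=1 RW=1 US=1 PS=0]
  L1: frame=0x1B idx=12 entry=0x1C007 [P=1 RW=1 US=1 PS=0]
  L2: frame=0x1C idx=0 entry=0x1D007 [P=1 RW=1 US=1 PS=0]
  L3: frame=0x1D idx=28 entry=0x21007 [P=1 RW=1 US=1 PS=0]
  ✓ 0x21DBB  — 4 lookups
#1 VA=0x40080A094ED (w,kernel):
  L0: frame=0x1A idx=8 entry=0x22007 [P=1 RW=1 US=1 PS=0]
  L1: frame=0x22 idx=2 entry=0x24007 [P=1 RW=1 US=1 PS=0]
  L2: frame=0x24 idx=5 entry=0x27007 [P=1 RW=1 US=1 PS=0]
  L3: frame=0x27 idx=9 entry=0x4B000 [P=0 RW=0 US=0 PS=0]
  ✗ PAGE_NOT_PRESENT  [4 reads]
#2 VA=0x18742E16EA5 (r,user):
  L0: frame=0x1A idx=3 entry=0x2A007 [P=1 RW=1 US=1 PS=0]
  L1: frame=0x2A idx=29 entry=0x2B007 [P=1 RW=1 US=1 PS=0]
  L2: frame=0x2B idx=23 entry=0x2F007 [P=1 RW=1 US=1 PS=0]
  L3: frame=0x2F idx=22 entry=0x32007 [P=1 RW=1 US=1 PS=0]
  ✓ 0x32EA5  — 4 lookups
#3 VA=0x58000000A4A (w,user):
  L0: frame=0x1A idx=11 entry=0x2002 [P=0 RW=1 US=0 PS=0]
  ✗ PAGE_NOT_PRESENT  [1 reads]
#4 VA=0x784C3E1EA37 (r,kernel):
  L0: frame=0x1A idx=15 entry=0x36007 [P=1 RW=1 US=1 PS=0]
  L1: frame=0x36 idx=19 entry=0x38007 [P=1 RW=1 US=1 PS=0]
  L2: frame=0x38 idx=31 entry=0x3C007 [P=1 RW=1 US=1 PS=0]
  L3: frame=0x3C idx=30 entry=0x40007 [P=1 RW=1 US=1 PS=0]
  ✓ 0x40A37  — 4 lookups

Access #1 PA: FAULT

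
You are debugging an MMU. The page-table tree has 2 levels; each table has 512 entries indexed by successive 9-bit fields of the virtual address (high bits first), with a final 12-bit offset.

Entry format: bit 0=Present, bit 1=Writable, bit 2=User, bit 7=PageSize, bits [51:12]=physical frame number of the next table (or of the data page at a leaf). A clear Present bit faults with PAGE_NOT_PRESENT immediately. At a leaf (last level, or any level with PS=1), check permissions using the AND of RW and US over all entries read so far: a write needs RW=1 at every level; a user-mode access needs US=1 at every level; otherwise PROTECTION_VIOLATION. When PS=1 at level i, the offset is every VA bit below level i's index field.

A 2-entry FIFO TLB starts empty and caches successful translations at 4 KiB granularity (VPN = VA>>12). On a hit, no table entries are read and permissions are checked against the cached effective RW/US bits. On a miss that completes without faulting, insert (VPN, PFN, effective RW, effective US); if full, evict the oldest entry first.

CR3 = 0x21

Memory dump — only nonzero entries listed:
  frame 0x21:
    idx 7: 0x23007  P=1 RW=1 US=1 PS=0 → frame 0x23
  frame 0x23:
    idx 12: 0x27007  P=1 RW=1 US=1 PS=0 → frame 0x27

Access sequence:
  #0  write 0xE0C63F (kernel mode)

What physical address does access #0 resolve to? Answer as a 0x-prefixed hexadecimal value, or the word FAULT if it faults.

Walk each access:
#0 VA=0xE0C63F (w,kernel):
  [0] read 0x21 idx=7: raw=0x23007 flags P=1 W=1 U=1 S=0
  [1] read 0x23 idx=12: raw=0x27007 flags P=1 W=1 U=1 S=0
  → PA=0x2763F  (2 entries read)

Access #0 PA: 0x2763F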